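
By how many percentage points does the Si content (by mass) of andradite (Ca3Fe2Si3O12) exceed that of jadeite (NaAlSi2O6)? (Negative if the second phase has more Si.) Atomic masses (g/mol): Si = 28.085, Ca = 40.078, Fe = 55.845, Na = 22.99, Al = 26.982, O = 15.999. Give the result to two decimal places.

-11.21 percentage points

M(Ca3Fe2Si3O12) = 508.167 g/mol, so wt% Si = 84.255/508.167 × 100 = 16.58%.
M(NaAlSi2O6) = 202.136 g/mol, so wt% Si = 56.170/202.136 × 100 = 27.79%.
16.58 − 27.79 = -11.21 pp.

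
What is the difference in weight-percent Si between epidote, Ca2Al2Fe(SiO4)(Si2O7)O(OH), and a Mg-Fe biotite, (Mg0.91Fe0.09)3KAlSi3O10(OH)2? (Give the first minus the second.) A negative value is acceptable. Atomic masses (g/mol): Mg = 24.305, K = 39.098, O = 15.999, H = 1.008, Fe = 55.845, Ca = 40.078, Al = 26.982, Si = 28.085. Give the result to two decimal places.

-2.35 percentage points

Si in Ca2Al2Fe(SiO4)(Si2O7)O(OH): molar mass 483.215 g/mol; 3×28.085 = 84.255 g → 17.44 wt%.
Si in (Mg0.91Fe0.09)3KAlSi3O10(OH)2: molar mass 425.770 g/mol; 3×28.085 = 84.255 g → 19.79 wt%.
Difference = 17.44 − 19.79 = -2.35 percentage points.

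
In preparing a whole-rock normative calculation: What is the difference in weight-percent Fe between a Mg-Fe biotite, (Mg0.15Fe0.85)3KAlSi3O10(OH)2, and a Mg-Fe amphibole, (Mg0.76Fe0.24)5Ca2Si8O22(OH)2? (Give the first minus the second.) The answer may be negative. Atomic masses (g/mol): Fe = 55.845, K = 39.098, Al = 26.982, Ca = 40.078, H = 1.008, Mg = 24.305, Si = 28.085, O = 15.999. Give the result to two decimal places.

20.73 percentage points

Fe in (Mg0.15Fe0.85)3KAlSi3O10(OH)2: molar mass 497.681 g/mol; 2.55×55.845 = 142.405 g → 28.61 wt%.
Fe in (Mg0.76Fe0.24)5Ca2Si8O22(OH)2: molar mass 850.201 g/mol; 1.20×55.845 = 67.014 g → 7.88 wt%.
Difference = 28.61 − 7.88 = 20.73 percentage points.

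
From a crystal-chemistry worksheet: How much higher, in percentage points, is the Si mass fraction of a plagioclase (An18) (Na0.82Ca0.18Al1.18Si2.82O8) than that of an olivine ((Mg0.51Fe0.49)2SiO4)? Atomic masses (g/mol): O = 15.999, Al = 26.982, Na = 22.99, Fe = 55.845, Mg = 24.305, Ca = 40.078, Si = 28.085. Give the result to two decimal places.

Si in Na0.82Ca0.18Al1.18Si2.82O8: molar mass 265.096 g/mol; 2.82×28.085 = 79.200 g → 29.88 wt%.
Si in (Mg0.51Fe0.49)2SiO4: molar mass 171.600 g/mol; 1×28.085 = 28.085 g → 16.37 wt%.
Difference = 29.88 − 16.37 = 13.51 percentage points.

13.51 percentage points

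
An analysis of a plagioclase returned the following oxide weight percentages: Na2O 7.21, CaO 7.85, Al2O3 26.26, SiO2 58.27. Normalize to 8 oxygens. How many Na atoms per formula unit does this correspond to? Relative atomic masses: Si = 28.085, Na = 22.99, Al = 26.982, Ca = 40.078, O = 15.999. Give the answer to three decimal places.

Na2O (M=61.979): mol = 0.11633; Na = 0.23266, O = 0.11633.
CaO (M=56.077): mol = 0.13999; Ca = 0.13999, O = 0.13999.
Al2O3 (M=101.961): mol = 0.25755; Al = 0.51510, O = 0.77265.
SiO2 (M=60.083): mol = 0.96983; Si = 0.96983, O = 1.93966.
ΣO = 2.96863; factor = 8/ΣO = 2.69485.
Na apfu = 0.23266 × 2.69485 = 0.627.

0.627 Na apfu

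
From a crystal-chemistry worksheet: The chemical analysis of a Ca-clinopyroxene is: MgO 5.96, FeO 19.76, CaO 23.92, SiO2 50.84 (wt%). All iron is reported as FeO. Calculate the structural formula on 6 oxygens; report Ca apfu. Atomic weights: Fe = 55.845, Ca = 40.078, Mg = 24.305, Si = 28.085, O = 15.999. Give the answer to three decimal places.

1.007 Ca apfu

MgO (M=40.304): mol = 0.14788; Mg = 0.14788, O = 0.14788.
FeO (M=71.844): mol = 0.27504; Fe = 0.27504, O = 0.27504.
CaO (M=56.077): mol = 0.42656; Ca = 0.42656, O = 0.42656.
SiO2 (M=60.083): mol = 0.84616; Si = 0.84616, O = 1.69232.
ΣO = 2.54180; factor = 6/ΣO = 2.36053.
Ca apfu = 0.42656 × 2.36053 = 1.007.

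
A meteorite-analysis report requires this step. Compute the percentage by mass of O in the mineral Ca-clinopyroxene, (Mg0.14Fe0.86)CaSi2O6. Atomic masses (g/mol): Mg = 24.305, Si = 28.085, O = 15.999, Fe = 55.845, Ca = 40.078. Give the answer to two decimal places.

39.39 wt%

Molar mass of (Mg0.14Fe0.86)CaSi2O6: 0.14*24.305 + 0.86*55.845 + 1*40.078 + 2*28.085 + 6*15.999 = 243.671 g/mol.
Mass of O per formula unit: 6 × 15.999 = 95.994 g.
Weight fraction O = 95.994 / 243.671 = 0.3939.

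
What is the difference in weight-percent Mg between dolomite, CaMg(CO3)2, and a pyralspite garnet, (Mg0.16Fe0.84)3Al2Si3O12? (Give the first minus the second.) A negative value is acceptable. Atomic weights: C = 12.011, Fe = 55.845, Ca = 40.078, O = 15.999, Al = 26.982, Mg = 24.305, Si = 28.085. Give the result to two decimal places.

10.76 percentage points

M(CaMg(CO3)2) = 184.399 g/mol, so wt% Mg = 24.305/184.399 × 100 = 13.18%.
M((Mg0.16Fe0.84)3Al2Si3O12) = 482.603 g/mol, so wt% Mg = 11.666/482.603 × 100 = 2.42%.
13.18 − 2.42 = 10.76 pp.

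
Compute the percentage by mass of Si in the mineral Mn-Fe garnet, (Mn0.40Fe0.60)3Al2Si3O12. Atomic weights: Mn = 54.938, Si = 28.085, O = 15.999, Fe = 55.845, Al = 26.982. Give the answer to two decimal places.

16.96 weight percent

M((Mn0.40Fe0.60)3Al2Si3O12) = 496.654 g/mol.
Si contributes 3 × 28.085 = 84.255 g per mole.
84.255/496.654 = 0.1696 → 16.96%.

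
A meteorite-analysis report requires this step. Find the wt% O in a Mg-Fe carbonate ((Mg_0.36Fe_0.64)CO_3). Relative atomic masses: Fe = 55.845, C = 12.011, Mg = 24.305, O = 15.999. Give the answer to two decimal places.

45.93 wt%

M((Mg_0.36Fe_0.64)CO_3) = 104.499 g/mol.
O contributes 3 × 15.999 = 47.997 g per mole.
47.997/104.499 = 0.4593 → 45.93%.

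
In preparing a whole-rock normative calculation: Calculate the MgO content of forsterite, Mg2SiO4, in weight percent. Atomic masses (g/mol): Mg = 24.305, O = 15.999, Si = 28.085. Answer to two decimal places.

Molar mass of Mg2SiO4 = 2×24.305 + 1×28.085 + 4×15.999 = 140.691 g/mol.
Each formula unit contains 2 Mg, equivalent to 2/1 = 2.0000 mol MgO.
M(MgO) = 1×24.305 + 1×15.999 = 40.304 g/mol.
Mass of MgO per formula unit = 2.0000 × 40.304 = 80.608 g.
MgO wt% = 80.608 / 140.691 × 100 = 57.29%.

57.29 wt%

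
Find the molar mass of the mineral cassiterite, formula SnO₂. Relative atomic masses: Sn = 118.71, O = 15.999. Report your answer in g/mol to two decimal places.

150.71 g/mol

Sn: 1 × 118.71 = 118.7100
O: 2 × 15.999 = 31.9980
Summing the contributions gives the formula mass.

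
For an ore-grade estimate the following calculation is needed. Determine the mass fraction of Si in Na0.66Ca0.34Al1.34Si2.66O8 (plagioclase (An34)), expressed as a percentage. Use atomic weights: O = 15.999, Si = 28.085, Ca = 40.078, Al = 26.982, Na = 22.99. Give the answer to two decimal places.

27.91 wt%

Molar mass of Na0.66Ca0.34Al1.34Si2.66O8: 0.66*22.99 + 0.34*40.078 + 1.34*26.982 + 2.66*28.085 + 8*15.999 = 267.654 g/mol.
Mass of Si per formula unit: 2.66 × 28.085 = 74.706 g.
Weight fraction Si = 74.706 / 267.654 = 0.2791.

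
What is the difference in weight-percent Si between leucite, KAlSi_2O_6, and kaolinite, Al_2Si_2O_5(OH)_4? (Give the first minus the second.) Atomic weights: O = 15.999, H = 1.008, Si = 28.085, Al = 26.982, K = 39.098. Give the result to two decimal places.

3.98 percentage points

Si in KAlSi_2O_6: molar mass 218.244 g/mol; 2×28.085 = 56.170 g → 25.74 wt%.
Si in Al_2Si_2O_5(OH)_4: molar mass 258.157 g/mol; 2×28.085 = 56.170 g → 21.76 wt%.
Difference = 25.74 − 21.76 = 3.98 percentage points.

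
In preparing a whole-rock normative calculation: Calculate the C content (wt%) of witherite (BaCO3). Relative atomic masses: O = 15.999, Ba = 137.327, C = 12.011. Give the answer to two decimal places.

M(BaCO3) = 197.335 g/mol.
C contributes 1 × 12.011 = 12.011 g per mole.
12.011/197.335 = 0.0609 → 6.09%.

6.09 wt%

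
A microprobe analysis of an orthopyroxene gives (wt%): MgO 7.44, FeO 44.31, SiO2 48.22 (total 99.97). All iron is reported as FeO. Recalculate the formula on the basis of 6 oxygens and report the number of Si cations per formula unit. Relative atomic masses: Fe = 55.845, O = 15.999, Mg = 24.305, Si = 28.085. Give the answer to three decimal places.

2.001 Si apfu

7.44 wt% MgO ÷ 40.304 g/mol = 0.18460 mol, giving 0.18460 Mg and 0.18460 O.
44.31 wt% FeO ÷ 71.844 g/mol = 0.61675 mol, giving 0.61675 Fe and 0.61675 O.
48.22 wt% SiO2 ÷ 60.083 g/mol = 0.80256 mol, giving 0.80256 Si and 1.60512 O.
Oxygen sums to 2.40647; scaling by 6/2.40647 = 2.49328 puts the formula on 6 O.
Si: 0.80256 × 2.49328 = 2.001 atoms per formula unit.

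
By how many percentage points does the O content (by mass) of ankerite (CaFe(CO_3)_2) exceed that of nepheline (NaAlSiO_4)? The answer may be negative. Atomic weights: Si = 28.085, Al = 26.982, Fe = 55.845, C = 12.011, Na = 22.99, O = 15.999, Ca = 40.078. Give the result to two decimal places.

M(CaFe(CO_3)_2) = 215.939 g/mol, so wt% O = 95.994/215.939 × 100 = 44.45%.
M(NaAlSiO_4) = 142.053 g/mol, so wt% O = 63.996/142.053 × 100 = 45.05%.
44.45 − 45.05 = -0.60 pp.

-0.60 percentage points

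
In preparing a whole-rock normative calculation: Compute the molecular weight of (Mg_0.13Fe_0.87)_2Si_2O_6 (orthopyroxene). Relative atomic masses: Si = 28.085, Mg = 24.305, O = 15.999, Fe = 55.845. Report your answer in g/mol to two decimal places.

M = 0.26(24.305) + 1.74(55.845) + 2(28.085) + 6(15.999)

255.65 g/mol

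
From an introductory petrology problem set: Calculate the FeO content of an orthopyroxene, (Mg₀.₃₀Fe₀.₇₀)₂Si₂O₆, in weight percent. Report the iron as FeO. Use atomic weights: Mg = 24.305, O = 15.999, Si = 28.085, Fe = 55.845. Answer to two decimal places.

Formula mass = 244.930 g/mol.
1.40 Fe → 1.4000 mol FeO per formula unit; M(FeO) = 71.844, so FeO mass = 100.582 g.
100.582/244.930 × 100 = 41.07 wt%.

41.07 wt%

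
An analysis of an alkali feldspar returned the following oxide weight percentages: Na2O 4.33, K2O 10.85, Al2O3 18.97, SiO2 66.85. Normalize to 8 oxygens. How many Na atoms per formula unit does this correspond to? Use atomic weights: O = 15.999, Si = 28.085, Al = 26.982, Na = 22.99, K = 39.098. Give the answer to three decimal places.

4.33 wt% Na2O ÷ 61.979 g/mol = 0.06986 mol, giving 0.13972 Na and 0.06986 O.
10.85 wt% K2O ÷ 94.195 g/mol = 0.11519 mol, giving 0.23038 K and 0.11519 O.
18.97 wt% Al2O3 ÷ 101.961 g/mol = 0.18605 mol, giving 0.37210 Al and 0.55815 O.
66.85 wt% SiO2 ÷ 60.083 g/mol = 1.11263 mol, giving 1.11263 Si and 2.22526 O.
Oxygen sums to 2.96846; scaling by 8/2.96846 = 2.69500 puts the formula on 8 O.
Na: 0.13972 × 2.69500 = 0.377 atoms per formula unit.

0.377 Na apfu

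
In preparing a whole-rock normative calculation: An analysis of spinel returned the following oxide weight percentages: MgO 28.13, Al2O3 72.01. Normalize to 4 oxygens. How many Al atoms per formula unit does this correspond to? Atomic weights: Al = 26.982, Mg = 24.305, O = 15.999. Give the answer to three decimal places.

MgO (M=40.304): mol = 0.69795; Mg = 0.69795, O = 0.69795.
Al2O3 (M=101.961): mol = 0.70625; Al = 1.41250, O = 2.11875.
ΣO = 2.81670; factor = 4/ΣO = 1.42010.
Al apfu = 1.41250 × 1.42010 = 2.006.

2.006 Al apfu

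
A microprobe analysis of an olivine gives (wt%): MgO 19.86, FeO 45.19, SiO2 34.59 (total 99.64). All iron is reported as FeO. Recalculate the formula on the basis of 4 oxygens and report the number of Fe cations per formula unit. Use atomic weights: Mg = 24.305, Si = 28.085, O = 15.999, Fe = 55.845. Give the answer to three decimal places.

19.86 wt% MgO ÷ 40.304 g/mol = 0.49276 mol, giving 0.49276 Mg and 0.49276 O.
45.19 wt% FeO ÷ 71.844 g/mol = 0.62900 mol, giving 0.62900 Fe and 0.62900 O.
34.59 wt% SiO2 ÷ 60.083 g/mol = 0.57570 mol, giving 0.57570 Si and 1.15140 O.
Oxygen sums to 2.27316; scaling by 4/2.27316 = 1.75966 puts the formula on 4 O.
Fe: 0.62900 × 1.75966 = 1.107 atoms per formula unit.

1.107 Fe apfu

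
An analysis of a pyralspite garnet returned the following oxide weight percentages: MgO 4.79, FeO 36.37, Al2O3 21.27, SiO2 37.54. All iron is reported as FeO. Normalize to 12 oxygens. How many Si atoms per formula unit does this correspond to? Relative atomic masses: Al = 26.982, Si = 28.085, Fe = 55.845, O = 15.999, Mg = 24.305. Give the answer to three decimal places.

2.998 Si apfu

MgO (M=40.304): mol = 0.11885; Mg = 0.11885, O = 0.11885.
FeO (M=71.844): mol = 0.50624; Fe = 0.50624, O = 0.50624.
Al2O3 (M=101.961): mol = 0.20861; Al = 0.41722, O = 0.62583.
SiO2 (M=60.083): mol = 0.62480; Si = 0.62480, O = 1.24960.
ΣO = 2.50052; factor = 12/ΣO = 4.79900.
Si apfu = 0.62480 × 4.79900 = 2.998.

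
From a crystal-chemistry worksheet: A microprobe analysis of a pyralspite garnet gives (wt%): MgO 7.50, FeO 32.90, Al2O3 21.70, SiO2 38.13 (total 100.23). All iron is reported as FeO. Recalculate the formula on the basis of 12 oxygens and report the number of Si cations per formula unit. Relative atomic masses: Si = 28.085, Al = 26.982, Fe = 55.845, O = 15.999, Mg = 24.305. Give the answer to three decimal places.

2.984 Si apfu

MgO: 7.50/40.304 = 0.18609 mol → 0.18609 mol Mg, 0.18609 mol O.
FeO: 32.90/71.844 = 0.45794 mol → 0.45794 mol Fe, 0.45794 mol O.
Al2O3: 21.70/101.961 = 0.21283 mol → 0.42566 mol Al, 0.63849 mol O.
SiO2: 38.13/60.083 = 0.63462 mol → 0.63462 mol Si, 1.26924 mol O.
Total oxygen = 2.55176 mol. Normalization factor = 12/2.55176 = 4.70264.
Si per 12 O = 0.63462 × 4.70264 = 2.984.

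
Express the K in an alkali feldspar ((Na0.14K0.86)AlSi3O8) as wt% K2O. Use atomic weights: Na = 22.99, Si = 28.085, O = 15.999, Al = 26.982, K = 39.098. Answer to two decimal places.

14.67 wt%

M((Na0.14K0.86)AlSi3O8) = 276.072 g/mol; M(K2O) = 94.195 g/mol.
Moles K2O per formula unit = 0.86 K ÷ 2 = 0.4300.
K2O fraction = (0.4300 × 94.195) / 276.072 = 40.504/276.072 = 0.1467.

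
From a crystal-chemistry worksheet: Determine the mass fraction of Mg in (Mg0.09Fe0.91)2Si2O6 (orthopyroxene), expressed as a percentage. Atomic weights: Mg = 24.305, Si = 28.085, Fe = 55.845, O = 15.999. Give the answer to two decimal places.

1.69 mass %

Molar mass of (Mg0.09Fe0.91)2Si2O6: 0.18×24.305 + 1.82×55.845 + 2×28.085 + 6×15.999 = 258.177 g/mol.
Mass of Mg per formula unit: 0.18 × 24.305 = 4.375 g.
Weight fraction Mg = 4.375 / 258.177 = 0.0169.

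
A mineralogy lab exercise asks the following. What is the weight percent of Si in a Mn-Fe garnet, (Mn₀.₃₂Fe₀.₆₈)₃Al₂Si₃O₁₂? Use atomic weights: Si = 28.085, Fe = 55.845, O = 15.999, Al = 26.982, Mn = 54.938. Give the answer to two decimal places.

16.96 mass %

M((Mn₀.₃₂Fe₀.₆₈)₃Al₂Si₃O₁₂) = 496.871 g/mol.
Si contributes 3 × 28.085 = 84.255 g per mole.
84.255/496.871 = 0.1696 → 16.96%.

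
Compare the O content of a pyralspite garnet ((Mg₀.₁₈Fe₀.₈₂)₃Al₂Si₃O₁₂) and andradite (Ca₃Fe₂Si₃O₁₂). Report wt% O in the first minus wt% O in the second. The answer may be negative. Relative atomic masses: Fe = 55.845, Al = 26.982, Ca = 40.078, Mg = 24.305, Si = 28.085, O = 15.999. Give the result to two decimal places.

First mineral: 191.988 g O in 480.710 g formula = 39.94 wt% O.
Second mineral: 191.988 g O in 508.167 g formula = 37.78 wt% O.
39.94% − 37.78% gives a difference of 2.16 percentage points.

2.16 percentage points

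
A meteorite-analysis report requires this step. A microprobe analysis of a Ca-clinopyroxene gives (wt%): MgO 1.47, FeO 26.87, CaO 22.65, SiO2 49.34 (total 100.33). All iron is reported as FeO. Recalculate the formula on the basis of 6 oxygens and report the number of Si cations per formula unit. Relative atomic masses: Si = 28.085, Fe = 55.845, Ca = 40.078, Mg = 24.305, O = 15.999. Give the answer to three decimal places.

2.006 Si apfu

MgO: 1.47/40.304 = 0.03647 mol → 0.03647 mol Mg, 0.03647 mol O.
FeO: 26.87/71.844 = 0.37400 mol → 0.37400 mol Fe, 0.37400 mol O.
CaO: 22.65/56.077 = 0.40391 mol → 0.40391 mol Ca, 0.40391 mol O.
SiO2: 49.34/60.083 = 0.82120 mol → 0.82120 mol Si, 1.64240 mol O.
Total oxygen = 2.45678 mol. Normalization factor = 6/2.45678 = 2.44222.
Si per 6 O = 0.82120 × 2.44222 = 2.006.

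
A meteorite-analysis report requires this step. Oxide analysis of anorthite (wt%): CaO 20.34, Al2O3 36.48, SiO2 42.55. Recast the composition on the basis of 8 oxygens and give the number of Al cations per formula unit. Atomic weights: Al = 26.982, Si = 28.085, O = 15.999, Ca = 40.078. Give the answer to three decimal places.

CaO: 20.34/56.077 = 0.36272 mol → 0.36272 mol Ca, 0.36272 mol O.
Al2O3: 36.48/101.961 = 0.35778 mol → 0.71556 mol Al, 1.07334 mol O.
SiO2: 42.55/60.083 = 0.70819 mol → 0.70819 mol Si, 1.41638 mol O.
Total oxygen = 2.85244 mol. Normalization factor = 8/2.85244 = 2.80462.
Al per 8 O = 0.71556 × 2.80462 = 2.007.

2.007 Al apfu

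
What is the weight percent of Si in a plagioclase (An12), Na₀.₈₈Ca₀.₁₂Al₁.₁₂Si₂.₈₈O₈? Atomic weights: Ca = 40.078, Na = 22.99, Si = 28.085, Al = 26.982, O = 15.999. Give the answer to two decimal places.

Molar mass of Na₀.₈₈Ca₀.₁₂Al₁.₁₂Si₂.₈₈O₈: 0.88·22.99 + 0.12·40.078 + 1.12·26.982 + 2.88·28.085 + 8·15.999 = 264.137 g/mol.
Mass of Si per formula unit: 2.88 × 28.085 = 80.885 g.
Weight fraction Si = 80.885 / 264.137 = 0.3062.

30.62 weight percent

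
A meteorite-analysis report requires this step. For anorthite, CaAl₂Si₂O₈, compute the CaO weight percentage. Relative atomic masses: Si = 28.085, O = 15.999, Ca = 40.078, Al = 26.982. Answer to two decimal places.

20.16 wt%

Formula mass = 278.204 g/mol.
1 Ca → 1.0000 mol CaO per formula unit; M(CaO) = 56.077, so CaO mass = 56.077 g.
56.077/278.204 × 100 = 20.16 wt%.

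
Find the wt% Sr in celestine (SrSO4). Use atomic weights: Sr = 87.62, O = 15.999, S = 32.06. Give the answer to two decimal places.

Formula mass = 1×87.62 + 1×32.06 + 4×15.999 = 183.676 g/mol, of which 87.620 g is Sr.
So Sr makes up 87.620/183.676 = 0.4770 of the mass, i.e. 47.70%.

47.70 weight percent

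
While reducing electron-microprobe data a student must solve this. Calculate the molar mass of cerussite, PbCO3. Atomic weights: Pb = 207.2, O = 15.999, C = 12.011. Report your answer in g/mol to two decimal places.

The formula mass is the sum 1*207.2 + 1*12.011 + 3*15.999.

267.21 g/mol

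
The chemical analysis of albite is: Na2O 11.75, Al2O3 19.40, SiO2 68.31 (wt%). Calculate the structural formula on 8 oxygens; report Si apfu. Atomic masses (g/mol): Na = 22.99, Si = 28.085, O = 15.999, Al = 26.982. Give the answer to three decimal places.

2.998 Si apfu

11.75 wt% Na2O ÷ 61.979 g/mol = 0.18958 mol, giving 0.37916 Na and 0.18958 O.
19.40 wt% Al2O3 ÷ 101.961 g/mol = 0.19027 mol, giving 0.38054 Al and 0.57081 O.
68.31 wt% SiO2 ÷ 60.083 g/mol = 1.13693 mol, giving 1.13693 Si and 2.27386 O.
Oxygen sums to 3.03425; scaling by 8/3.03425 = 2.63657 puts the formula on 8 O.
Si: 1.13693 × 2.63657 = 2.998 atoms per formula unit.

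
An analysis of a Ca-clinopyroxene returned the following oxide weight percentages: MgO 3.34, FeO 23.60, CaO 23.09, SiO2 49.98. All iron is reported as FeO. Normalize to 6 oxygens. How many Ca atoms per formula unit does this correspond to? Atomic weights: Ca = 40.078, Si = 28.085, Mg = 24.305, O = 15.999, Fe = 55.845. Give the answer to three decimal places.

0.993 Ca apfu

3.34 wt% MgO ÷ 40.304 g/mol = 0.08287 mol, giving 0.08287 Mg and 0.08287 O.
23.60 wt% FeO ÷ 71.844 g/mol = 0.32849 mol, giving 0.32849 Fe and 0.32849 O.
23.09 wt% CaO ÷ 56.077 g/mol = 0.41176 mol, giving 0.41176 Ca and 0.41176 O.
49.98 wt% SiO2 ÷ 60.083 g/mol = 0.83185 mol, giving 0.83185 Si and 1.66370 O.
Oxygen sums to 2.48682; scaling by 6/2.48682 = 2.41272 puts the formula on 6 O.
Ca: 0.41176 × 2.41272 = 0.993 atoms per formula unit.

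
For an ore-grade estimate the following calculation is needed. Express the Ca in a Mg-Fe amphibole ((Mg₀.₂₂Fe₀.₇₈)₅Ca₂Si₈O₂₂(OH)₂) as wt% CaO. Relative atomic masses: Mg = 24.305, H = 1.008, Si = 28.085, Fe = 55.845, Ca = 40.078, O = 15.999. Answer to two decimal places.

11.99 wt%

Molar mass of (Mg₀.₂₂Fe₀.₇₈)₅Ca₂Si₈O₂₂(OH)₂ = 1.10·24.305 + 3.90·55.845 + 2·40.078 + 8·28.085 + 24·15.999 + 2·1.008 = 935.359 g/mol.
Each formula unit contains 2 Ca, equivalent to 2/1 = 2.0000 mol CaO.
M(CaO) = 1×40.078 + 1×15.999 = 56.077 g/mol.
Mass of CaO per formula unit = 2.0000 × 56.077 = 112.154 g.
CaO wt% = 112.154 / 935.359 × 100 = 11.99%.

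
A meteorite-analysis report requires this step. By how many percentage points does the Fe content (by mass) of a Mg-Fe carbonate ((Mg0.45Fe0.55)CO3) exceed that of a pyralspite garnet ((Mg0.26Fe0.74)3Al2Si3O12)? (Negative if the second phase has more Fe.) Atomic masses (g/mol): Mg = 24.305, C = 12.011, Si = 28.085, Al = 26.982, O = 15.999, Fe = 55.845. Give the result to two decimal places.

M((Mg0.45Fe0.55)CO3) = 101.660 g/mol, so wt% Fe = 30.715/101.660 × 100 = 30.21%.
M((Mg0.26Fe0.74)3Al2Si3O12) = 473.141 g/mol, so wt% Fe = 123.976/473.141 × 100 = 26.20%.
30.21 − 26.20 = 4.01 pp.

4.01 percentage points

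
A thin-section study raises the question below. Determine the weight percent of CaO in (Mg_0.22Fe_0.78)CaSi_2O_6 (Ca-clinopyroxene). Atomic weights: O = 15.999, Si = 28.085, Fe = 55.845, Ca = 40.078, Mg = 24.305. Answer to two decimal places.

Formula mass = 241.148 g/mol.
1 Ca → 1.0000 mol CaO per formula unit; M(CaO) = 56.077, so CaO mass = 56.077 g.
56.077/241.148 × 100 = 23.25 wt%.

23.25 wt%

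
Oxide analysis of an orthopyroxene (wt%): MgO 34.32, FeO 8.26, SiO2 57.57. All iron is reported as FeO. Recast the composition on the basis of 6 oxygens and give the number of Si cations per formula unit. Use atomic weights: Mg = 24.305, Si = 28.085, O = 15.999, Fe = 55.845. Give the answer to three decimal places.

MgO (M=40.304): mol = 0.85153; Mg = 0.85153, O = 0.85153.
FeO (M=71.844): mol = 0.11497; Fe = 0.11497, O = 0.11497.
SiO2 (M=60.083): mol = 0.95817; Si = 0.95817, O = 1.91634.
ΣO = 2.88284; factor = 6/ΣO = 2.08128.
Si apfu = 0.95817 × 2.08128 = 1.994.

1.994 Si apfu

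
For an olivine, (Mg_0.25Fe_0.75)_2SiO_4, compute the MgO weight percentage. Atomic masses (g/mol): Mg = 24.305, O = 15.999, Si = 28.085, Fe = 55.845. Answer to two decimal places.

M((Mg_0.25Fe_0.75)_2SiO_4) = 188.001 g/mol; M(MgO) = 40.304 g/mol.
Moles MgO per formula unit = 0.50 Mg ÷ 1 = 0.5000.
MgO fraction = (0.5000 × 40.304) / 188.001 = 20.152/188.001 = 0.1072.

10.72 wt%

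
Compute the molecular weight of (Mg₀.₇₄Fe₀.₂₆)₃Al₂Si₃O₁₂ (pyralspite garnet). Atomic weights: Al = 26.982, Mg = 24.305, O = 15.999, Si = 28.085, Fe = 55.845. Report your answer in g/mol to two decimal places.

M = 2.22×24.305 + 0.78×55.845 + 2×26.982 + 3×28.085 + 12×15.999

427.72 g/mol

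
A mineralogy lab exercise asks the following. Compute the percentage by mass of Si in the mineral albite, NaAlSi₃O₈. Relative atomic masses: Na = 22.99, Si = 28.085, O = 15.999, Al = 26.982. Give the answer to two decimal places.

32.13 weight percent

M(NaAlSi₃O₈) = 262.219 g/mol.
Si contributes 3 × 28.085 = 84.255 g per mole.
84.255/262.219 = 0.3213 → 32.13%.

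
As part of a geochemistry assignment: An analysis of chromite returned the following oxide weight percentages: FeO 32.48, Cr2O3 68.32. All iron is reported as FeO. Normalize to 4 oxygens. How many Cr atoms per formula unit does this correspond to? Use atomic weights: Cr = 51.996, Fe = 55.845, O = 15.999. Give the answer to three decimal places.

1.997 Cr apfu

32.48 wt% FeO ÷ 71.844 g/mol = 0.45209 mol, giving 0.45209 Fe and 0.45209 O.
68.32 wt% Cr2O3 ÷ 151.989 g/mol = 0.44951 mol, giving 0.89902 Cr and 1.34853 O.
Oxygen sums to 1.80062; scaling by 4/1.80062 = 2.22146 puts the formula on 4 O.
Cr: 0.89902 × 2.22146 = 1.997 atoms per formula unit.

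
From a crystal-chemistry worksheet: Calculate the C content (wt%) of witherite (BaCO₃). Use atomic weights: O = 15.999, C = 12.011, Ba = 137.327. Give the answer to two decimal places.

6.09 wt%

Formula mass = 1×137.327 + 1×12.011 + 3×15.999 = 197.335 g/mol, of which 12.011 g is C.
So C makes up 12.011/197.335 = 0.0609 of the mass, i.e. 6.09%.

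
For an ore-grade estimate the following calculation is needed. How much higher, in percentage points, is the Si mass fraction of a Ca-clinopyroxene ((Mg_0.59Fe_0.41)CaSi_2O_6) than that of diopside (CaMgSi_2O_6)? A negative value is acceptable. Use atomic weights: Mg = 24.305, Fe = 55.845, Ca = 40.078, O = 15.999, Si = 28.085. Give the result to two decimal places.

First mineral: 56.170 g Si in 229.478 g formula = 24.48 wt% Si.
Second mineral: 56.170 g Si in 216.547 g formula = 25.94 wt% Si.
24.48% − 25.94% gives a difference of -1.46 percentage points.

-1.46 percentage points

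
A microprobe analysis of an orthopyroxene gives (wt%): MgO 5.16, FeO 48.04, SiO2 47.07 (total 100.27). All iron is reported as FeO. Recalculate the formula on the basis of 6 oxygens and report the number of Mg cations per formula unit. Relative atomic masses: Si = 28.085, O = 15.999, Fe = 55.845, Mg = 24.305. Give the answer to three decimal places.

5.16 wt% MgO ÷ 40.304 g/mol = 0.12803 mol, giving 0.12803 Mg and 0.12803 O.
48.04 wt% FeO ÷ 71.844 g/mol = 0.66867 mol, giving 0.66867 Fe and 0.66867 O.
47.07 wt% SiO2 ÷ 60.083 g/mol = 0.78342 mol, giving 0.78342 Si and 1.56684 O.
Oxygen sums to 2.36354; scaling by 6/2.36354 = 2.53857 puts the formula on 6 O.
Mg: 0.12803 × 2.53857 = 0.325 atoms per formula unit.

0.325 Mg apfu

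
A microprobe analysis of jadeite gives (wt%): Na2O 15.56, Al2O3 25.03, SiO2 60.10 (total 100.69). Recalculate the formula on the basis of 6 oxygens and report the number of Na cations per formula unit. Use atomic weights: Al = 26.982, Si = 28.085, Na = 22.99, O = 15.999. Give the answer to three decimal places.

Na2O: 15.56/61.979 = 0.25105 mol → 0.50210 mol Na, 0.25105 mol O.
Al2O3: 25.03/101.961 = 0.24549 mol → 0.49098 mol Al, 0.73647 mol O.
SiO2: 60.10/60.083 = 1.00028 mol → 1.00028 mol Si, 2.00056 mol O.
Total oxygen = 2.98808 mol. Normalization factor = 6/2.98808 = 2.00798.
Na per 6 O = 0.50210 × 2.00798 = 1.008.

1.008 Na apfu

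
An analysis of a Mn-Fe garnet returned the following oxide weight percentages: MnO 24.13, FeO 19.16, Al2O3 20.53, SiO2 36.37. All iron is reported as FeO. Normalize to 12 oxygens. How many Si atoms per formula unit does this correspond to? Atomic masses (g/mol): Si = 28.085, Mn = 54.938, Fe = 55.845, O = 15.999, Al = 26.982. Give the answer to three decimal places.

3.000 Si apfu

24.13 wt% MnO ÷ 70.937 g/mol = 0.34016 mol, giving 0.34016 Mn and 0.34016 O.
19.16 wt% FeO ÷ 71.844 g/mol = 0.26669 mol, giving 0.26669 Fe and 0.26669 O.
20.53 wt% Al2O3 ÷ 101.961 g/mol = 0.20135 mol, giving 0.40270 Al and 0.60405 O.
36.37 wt% SiO2 ÷ 60.083 g/mol = 0.60533 mol, giving 0.60533 Si and 1.21066 O.
Oxygen sums to 2.42156; scaling by 12/2.42156 = 4.95548 puts the formula on 12 O.
Si: 0.60533 × 4.95548 = 3.000 atoms per formula unit.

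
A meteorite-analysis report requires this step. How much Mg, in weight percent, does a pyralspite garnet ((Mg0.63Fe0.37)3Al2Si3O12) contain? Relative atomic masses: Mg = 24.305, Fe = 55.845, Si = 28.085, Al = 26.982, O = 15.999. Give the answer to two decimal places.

10.48 weight percent

Molar mass of (Mg0.63Fe0.37)3Al2Si3O12: 1.89×24.305 + 1.11×55.845 + 2×26.982 + 3×28.085 + 12×15.999 = 438.131 g/mol.
Mass of Mg per formula unit: 1.89 × 24.305 = 45.936 g.
Weight fraction Mg = 45.936 / 438.131 = 0.1048.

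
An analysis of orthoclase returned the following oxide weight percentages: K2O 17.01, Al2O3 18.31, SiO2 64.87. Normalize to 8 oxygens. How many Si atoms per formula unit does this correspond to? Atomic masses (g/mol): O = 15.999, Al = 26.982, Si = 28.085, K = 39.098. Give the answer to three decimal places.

17.01 wt% K2O ÷ 94.195 g/mol = 0.18058 mol, giving 0.36116 K and 0.18058 O.
18.31 wt% Al2O3 ÷ 101.961 g/mol = 0.17958 mol, giving 0.35916 Al and 0.53874 O.
64.87 wt% SiO2 ÷ 60.083 g/mol = 1.07967 mol, giving 1.07967 Si and 2.15934 O.
Oxygen sums to 2.87866; scaling by 8/2.87866 = 2.77907 puts the formula on 8 O.
Si: 1.07967 × 2.77907 = 3.000 atoms per formula unit.

3.000 Si apfu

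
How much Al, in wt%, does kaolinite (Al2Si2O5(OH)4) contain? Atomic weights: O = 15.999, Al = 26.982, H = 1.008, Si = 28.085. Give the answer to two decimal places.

20.90 wt%

Molar mass of Al2Si2O5(OH)4: 2·26.982 + 2·28.085 + 9·15.999 + 4·1.008 = 258.157 g/mol.
Mass of Al per formula unit: 2 × 26.982 = 53.964 g.
Weight fraction Al = 53.964 / 258.157 = 0.2090.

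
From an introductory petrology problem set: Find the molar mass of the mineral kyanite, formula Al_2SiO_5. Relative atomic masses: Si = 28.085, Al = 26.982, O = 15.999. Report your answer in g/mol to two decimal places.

M = 2·26.982 + 1·28.085 + 5·15.999

162.04 g/mol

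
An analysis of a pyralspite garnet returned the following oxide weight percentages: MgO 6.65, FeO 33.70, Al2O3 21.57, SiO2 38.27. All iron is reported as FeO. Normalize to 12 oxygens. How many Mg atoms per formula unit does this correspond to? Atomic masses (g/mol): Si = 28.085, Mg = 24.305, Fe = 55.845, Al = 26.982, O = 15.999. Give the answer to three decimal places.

6.65 wt% MgO ÷ 40.304 g/mol = 0.16500 mol, giving 0.16500 Mg and 0.16500 O.
33.70 wt% FeO ÷ 71.844 g/mol = 0.46907 mol, giving 0.46907 Fe and 0.46907 O.
21.57 wt% Al2O3 ÷ 101.961 g/mol = 0.21155 mol, giving 0.42310 Al and 0.63465 O.
38.27 wt% SiO2 ÷ 60.083 g/mol = 0.63695 mol, giving 0.63695 Si and 1.27390 O.
Oxygen sums to 2.54262; scaling by 12/2.54262 = 4.71954 puts the formula on 12 O.
Mg: 0.16500 × 4.71954 = 0.779 atoms per formula unit.

0.779 Mg apfu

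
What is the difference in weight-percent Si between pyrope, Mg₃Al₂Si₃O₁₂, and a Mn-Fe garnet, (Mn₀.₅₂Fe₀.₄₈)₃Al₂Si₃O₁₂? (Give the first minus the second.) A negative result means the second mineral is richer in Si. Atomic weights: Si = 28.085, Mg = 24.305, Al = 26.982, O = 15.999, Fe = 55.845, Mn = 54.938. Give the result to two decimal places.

First mineral: 84.255 g Si in 403.122 g formula = 20.90 wt% Si.
Second mineral: 84.255 g Si in 496.327 g formula = 16.98 wt% Si.
20.90% − 16.98% gives a difference of 3.92 percentage points.

3.92 percentage points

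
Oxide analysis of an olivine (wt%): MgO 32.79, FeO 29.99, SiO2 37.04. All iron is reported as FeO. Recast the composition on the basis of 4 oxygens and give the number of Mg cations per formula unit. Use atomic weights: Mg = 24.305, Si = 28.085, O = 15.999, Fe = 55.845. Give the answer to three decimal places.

MgO (M=40.304): mol = 0.81357; Mg = 0.81357, O = 0.81357.
FeO (M=71.844): mol = 0.41743; Fe = 0.41743, O = 0.41743.
SiO2 (M=60.083): mol = 0.61648; Si = 0.61648, O = 1.23296.
ΣO = 2.46396; factor = 4/ΣO = 1.62340.
Mg apfu = 0.81357 × 1.62340 = 1.321.

1.321 Mg apfu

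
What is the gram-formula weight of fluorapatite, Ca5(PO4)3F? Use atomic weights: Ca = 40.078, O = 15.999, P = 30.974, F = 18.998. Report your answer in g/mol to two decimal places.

Ca: 5 × 40.078 = 200.3900
P: 3 × 30.974 = 92.9220
O: 12 × 15.999 = 191.9880
F: 1 × 18.998 = 18.9980
Summing the contributions gives the formula mass.

504.30 g/mol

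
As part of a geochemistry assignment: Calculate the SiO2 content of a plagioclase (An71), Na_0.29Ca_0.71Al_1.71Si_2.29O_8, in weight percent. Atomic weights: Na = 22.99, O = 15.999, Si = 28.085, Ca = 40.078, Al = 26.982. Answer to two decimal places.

50.29 wt%

M(Na_0.29Ca_0.71Al_1.71Si_2.29O_8) = 273.568 g/mol; M(SiO2) = 60.083 g/mol.
Moles SiO2 per formula unit = 2.29 Si ÷ 1 = 2.2900.
SiO2 fraction = (2.2900 × 60.083) / 273.568 = 137.590/273.568 = 0.5029.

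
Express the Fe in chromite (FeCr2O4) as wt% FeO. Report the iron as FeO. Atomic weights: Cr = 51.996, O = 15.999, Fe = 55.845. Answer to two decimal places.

Molar mass of FeCr2O4 = 1·55.845 + 2·51.996 + 4·15.999 = 223.833 g/mol.
Each formula unit contains 1 Fe, equivalent to 1/1 = 1.0000 mol FeO.
M(FeO) = 1×55.845 + 1×15.999 = 71.844 g/mol.
Mass of FeO per formula unit = 1.0000 × 71.844 = 71.844 g.
FeO wt% = 71.844 / 223.833 × 100 = 32.10%.

32.10 wt%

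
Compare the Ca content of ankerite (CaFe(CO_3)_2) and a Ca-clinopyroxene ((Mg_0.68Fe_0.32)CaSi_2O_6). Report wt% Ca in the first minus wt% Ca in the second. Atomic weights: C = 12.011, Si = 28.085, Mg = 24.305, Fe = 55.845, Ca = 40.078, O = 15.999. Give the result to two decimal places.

First mineral: 40.078 g Ca in 215.939 g formula = 18.56 wt% Ca.
Second mineral: 40.078 g Ca in 226.640 g formula = 17.68 wt% Ca.
18.56% − 17.68% gives a difference of 0.88 percentage points.

0.88 percentage points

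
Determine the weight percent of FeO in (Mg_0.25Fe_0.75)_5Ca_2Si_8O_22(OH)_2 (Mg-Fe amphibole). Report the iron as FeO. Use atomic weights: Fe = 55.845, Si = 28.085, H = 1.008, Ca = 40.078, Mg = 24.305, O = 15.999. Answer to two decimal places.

M((Mg_0.25Fe_0.75)_5Ca_2Si_8O_22(OH)_2) = 930.628 g/mol; M(FeO) = 71.844 g/mol.
Moles FeO per formula unit = 3.75 Fe ÷ 1 = 3.7500.
FeO fraction = (3.7500 × 71.844) / 930.628 = 269.415/930.628 = 0.2895.

28.95 wt%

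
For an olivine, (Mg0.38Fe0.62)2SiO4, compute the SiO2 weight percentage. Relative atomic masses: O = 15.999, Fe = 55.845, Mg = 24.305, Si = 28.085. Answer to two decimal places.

Formula mass = 179.801 g/mol.
1 Si → 1.0000 mol SiO2 per formula unit; M(SiO2) = 60.083, so SiO2 mass = 60.083 g.
60.083/179.801 × 100 = 33.42 wt%.

33.42 wt%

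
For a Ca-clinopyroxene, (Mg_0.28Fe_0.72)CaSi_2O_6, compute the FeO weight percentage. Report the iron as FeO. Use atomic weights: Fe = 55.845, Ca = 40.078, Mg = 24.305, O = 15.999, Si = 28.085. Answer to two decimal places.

21.62 wt%

Molar mass of (Mg_0.28Fe_0.72)CaSi_2O_6 = 0.28*24.305 + 0.72*55.845 + 1*40.078 + 2*28.085 + 6*15.999 = 239.256 g/mol.
Each formula unit contains 0.72 Fe, equivalent to 0.72/1 = 0.7200 mol FeO.
M(FeO) = 1×55.845 + 1×15.999 = 71.844 g/mol.
Mass of FeO per formula unit = 0.7200 × 71.844 = 51.728 g.
FeO wt% = 51.728 / 239.256 × 100 = 21.62%.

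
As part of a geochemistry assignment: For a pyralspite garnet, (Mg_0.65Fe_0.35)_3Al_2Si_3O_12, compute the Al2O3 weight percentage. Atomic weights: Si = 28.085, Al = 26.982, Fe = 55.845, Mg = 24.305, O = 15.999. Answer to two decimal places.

Formula mass = 436.239 g/mol.
2 Al → 1.0000 mol Al2O3 per formula unit; M(Al2O3) = 101.961, so Al2O3 mass = 101.961 g.
101.961/436.239 × 100 = 23.37 wt%.

23.37 wt%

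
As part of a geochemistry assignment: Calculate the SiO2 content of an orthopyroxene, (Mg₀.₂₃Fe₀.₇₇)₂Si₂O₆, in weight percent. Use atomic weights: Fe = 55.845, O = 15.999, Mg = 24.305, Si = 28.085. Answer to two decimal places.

48.19 wt%

Molar mass of (Mg₀.₂₃Fe₀.₇₇)₂Si₂O₆ = 0.46·24.305 + 1.54·55.845 + 2·28.085 + 6·15.999 = 249.346 g/mol.
Each formula unit contains 2 Si, equivalent to 2/1 = 2.0000 mol SiO2.
M(SiO2) = 1×28.085 + 2×15.999 = 60.083 g/mol.
Mass of SiO2 per formula unit = 2.0000 × 60.083 = 120.166 g.
SiO2 wt% = 120.166 / 249.346 × 100 = 48.19%.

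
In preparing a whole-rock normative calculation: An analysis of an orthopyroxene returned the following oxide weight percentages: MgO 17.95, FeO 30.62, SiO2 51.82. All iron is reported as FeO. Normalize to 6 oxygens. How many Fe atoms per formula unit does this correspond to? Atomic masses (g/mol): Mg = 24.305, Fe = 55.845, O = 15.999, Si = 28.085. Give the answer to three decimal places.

0.985 Fe apfu

MgO: 17.95/40.304 = 0.44537 mol → 0.44537 mol Mg, 0.44537 mol O.
FeO: 30.62/71.844 = 0.42620 mol → 0.42620 mol Fe, 0.42620 mol O.
SiO2: 51.82/60.083 = 0.86247 mol → 0.86247 mol Si, 1.72494 mol O.
Total oxygen = 2.59651 mol. Normalization factor = 6/2.59651 = 2.31079.
Fe per 6 O = 0.42620 × 2.31079 = 0.985.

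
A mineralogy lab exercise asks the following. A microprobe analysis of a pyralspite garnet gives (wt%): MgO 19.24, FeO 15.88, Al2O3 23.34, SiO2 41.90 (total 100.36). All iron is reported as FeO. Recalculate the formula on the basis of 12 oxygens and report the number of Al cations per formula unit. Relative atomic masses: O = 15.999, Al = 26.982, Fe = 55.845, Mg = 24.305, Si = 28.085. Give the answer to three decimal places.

1.976 Al apfu

MgO: 19.24/40.304 = 0.47737 mol → 0.47737 mol Mg, 0.47737 mol O.
FeO: 15.88/71.844 = 0.22103 mol → 0.22103 mol Fe, 0.22103 mol O.
Al2O3: 23.34/101.961 = 0.22891 mol → 0.45782 mol Al, 0.68673 mol O.
SiO2: 41.90/60.083 = 0.69737 mol → 0.69737 mol Si, 1.39474 mol O.
Total oxygen = 2.77987 mol. Normalization factor = 12/2.77987 = 4.31675.
Al per 12 O = 0.45782 × 4.31675 = 1.976.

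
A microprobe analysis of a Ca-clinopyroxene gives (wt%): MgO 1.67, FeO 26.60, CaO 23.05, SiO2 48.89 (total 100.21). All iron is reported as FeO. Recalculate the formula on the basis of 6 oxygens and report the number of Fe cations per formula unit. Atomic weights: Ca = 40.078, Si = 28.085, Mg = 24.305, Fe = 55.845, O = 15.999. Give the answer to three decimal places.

0.907 Fe apfu

MgO: 1.67/40.304 = 0.04144 mol → 0.04144 mol Mg, 0.04144 mol O.
FeO: 26.60/71.844 = 0.37025 mol → 0.37025 mol Fe, 0.37025 mol O.
CaO: 23.05/56.077 = 0.41104 mol → 0.41104 mol Ca, 0.41104 mol O.
SiO2: 48.89/60.083 = 0.81371 mol → 0.81371 mol Si, 1.62742 mol O.
Total oxygen = 2.45015 mol. Normalization factor = 6/2.45015 = 2.44883.
Fe per 6 O = 0.37025 × 2.44883 = 0.907.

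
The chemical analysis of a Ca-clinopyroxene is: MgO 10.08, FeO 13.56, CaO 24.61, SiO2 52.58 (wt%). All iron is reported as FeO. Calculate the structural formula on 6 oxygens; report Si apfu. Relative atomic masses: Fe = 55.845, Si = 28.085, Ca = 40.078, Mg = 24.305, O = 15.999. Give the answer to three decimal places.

1.998 Si apfu

10.08 wt% MgO ÷ 40.304 g/mol = 0.25010 mol, giving 0.25010 Mg and 0.25010 O.
13.56 wt% FeO ÷ 71.844 g/mol = 0.18874 mol, giving 0.18874 Fe and 0.18874 O.
24.61 wt% CaO ÷ 56.077 g/mol = 0.43886 mol, giving 0.43886 Ca and 0.43886 O.
52.58 wt% SiO2 ÷ 60.083 g/mol = 0.87512 mol, giving 0.87512 Si and 1.75024 O.
Oxygen sums to 2.62794; scaling by 6/2.62794 = 2.28316 puts the formula on 6 O.
Si: 0.87512 × 2.28316 = 1.998 atoms per formula unit.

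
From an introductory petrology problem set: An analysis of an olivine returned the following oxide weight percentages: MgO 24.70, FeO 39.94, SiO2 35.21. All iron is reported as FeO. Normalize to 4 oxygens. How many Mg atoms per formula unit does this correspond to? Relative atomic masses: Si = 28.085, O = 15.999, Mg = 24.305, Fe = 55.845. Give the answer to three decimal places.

24.70 wt% MgO ÷ 40.304 g/mol = 0.61284 mol, giving 0.61284 Mg and 0.61284 O.
39.94 wt% FeO ÷ 71.844 g/mol = 0.55593 mol, giving 0.55593 Fe and 0.55593 O.
35.21 wt% SiO2 ÷ 60.083 g/mol = 0.58602 mol, giving 0.58602 Si and 1.17204 O.
Oxygen sums to 2.34081; scaling by 4/2.34081 = 1.70881 puts the formula on 4 O.
Mg: 0.61284 × 1.70881 = 1.047 atoms per formula unit.

1.047 Mg apfu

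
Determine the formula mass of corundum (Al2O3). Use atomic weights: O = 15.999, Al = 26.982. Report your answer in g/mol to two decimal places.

The formula mass is the sum 2×26.982 + 3×15.999.

101.96 g/mol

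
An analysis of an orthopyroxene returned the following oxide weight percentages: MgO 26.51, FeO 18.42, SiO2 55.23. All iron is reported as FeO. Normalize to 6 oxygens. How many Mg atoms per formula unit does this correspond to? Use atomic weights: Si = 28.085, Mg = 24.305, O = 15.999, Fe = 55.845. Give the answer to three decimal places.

MgO: 26.51/40.304 = 0.65775 mol → 0.65775 mol Mg, 0.65775 mol O.
FeO: 18.42/71.844 = 0.25639 mol → 0.25639 mol Fe, 0.25639 mol O.
SiO2: 55.23/60.083 = 0.91923 mol → 0.91923 mol Si, 1.83846 mol O.
Total oxygen = 2.75260 mol. Normalization factor = 6/2.75260 = 2.17976.
Mg per 6 O = 0.65775 × 2.17976 = 1.434.

1.434 Mg apfu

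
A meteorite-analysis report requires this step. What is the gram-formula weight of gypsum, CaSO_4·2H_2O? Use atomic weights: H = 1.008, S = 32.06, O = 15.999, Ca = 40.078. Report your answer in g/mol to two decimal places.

172.16 g/mol

Ca: 1 × 40.078 = 40.0780
S: 1 × 32.06 = 32.0600
O: 6 × 15.999 = 95.9940
H: 4 × 1.008 = 4.0320
Summing the contributions gives the formula mass.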